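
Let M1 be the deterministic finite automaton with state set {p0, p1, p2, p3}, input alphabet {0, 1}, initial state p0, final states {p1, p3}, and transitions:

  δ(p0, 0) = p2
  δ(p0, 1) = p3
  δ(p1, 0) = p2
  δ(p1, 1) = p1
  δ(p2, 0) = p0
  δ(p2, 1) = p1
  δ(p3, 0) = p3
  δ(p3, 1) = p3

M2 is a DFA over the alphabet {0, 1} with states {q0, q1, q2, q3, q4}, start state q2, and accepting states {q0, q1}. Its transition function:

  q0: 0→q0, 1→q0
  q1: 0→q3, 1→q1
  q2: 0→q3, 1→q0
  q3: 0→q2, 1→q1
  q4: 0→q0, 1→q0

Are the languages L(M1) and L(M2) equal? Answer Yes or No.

Yes

Exploring the product automaton M1 × M2 from the start pair (p0, q2), following both machines on each input symbol, reaches 4 state pairs: (p0, q2), (p2, q3), (p3, q0), (p1, q1).
M1 accepts in {p1, p3} and M2 accepts in {q0, q1}. In every reachable pair the two components are either both accepting — (p3, q0), (p1, q1) — or both non-accepting, so no string is accepted by exactly one of the machines: L(M1) \ L(M2) and L(M2) \ L(M1) are both empty.
Hence every string is accepted by M1 iff it is accepted by M2, and the two languages coincide.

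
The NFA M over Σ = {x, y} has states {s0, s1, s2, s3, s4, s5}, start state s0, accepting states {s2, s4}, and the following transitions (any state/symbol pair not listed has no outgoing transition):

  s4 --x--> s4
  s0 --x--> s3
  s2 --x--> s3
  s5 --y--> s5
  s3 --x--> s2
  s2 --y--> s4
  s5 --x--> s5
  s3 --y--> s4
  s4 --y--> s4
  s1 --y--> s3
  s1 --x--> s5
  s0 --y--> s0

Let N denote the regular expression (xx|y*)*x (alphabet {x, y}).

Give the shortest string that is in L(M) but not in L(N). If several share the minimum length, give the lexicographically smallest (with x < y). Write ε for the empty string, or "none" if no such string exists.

xx

The string xx is accepted by M but not by N.
No shorter string lies in the difference, and xx is the lexicographically first length-2 string in L(M) \ L(N).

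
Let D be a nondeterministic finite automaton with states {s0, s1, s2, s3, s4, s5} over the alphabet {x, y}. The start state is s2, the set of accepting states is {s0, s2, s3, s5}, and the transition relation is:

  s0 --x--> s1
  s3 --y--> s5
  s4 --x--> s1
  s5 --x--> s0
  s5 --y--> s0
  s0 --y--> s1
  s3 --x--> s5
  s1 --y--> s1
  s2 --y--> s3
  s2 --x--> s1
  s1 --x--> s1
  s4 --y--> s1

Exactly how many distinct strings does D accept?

The useful subgraph on states {s0, s2, s3, s5} is acyclic, so L(D) is finite; the longest accepting path visits 4 useful states, giving maximum string length 3.
Counting accepting paths from s2 by length: 1 of length 0, 1 of length 1, 2 of length 2, 4 of length 3. Total 8.

8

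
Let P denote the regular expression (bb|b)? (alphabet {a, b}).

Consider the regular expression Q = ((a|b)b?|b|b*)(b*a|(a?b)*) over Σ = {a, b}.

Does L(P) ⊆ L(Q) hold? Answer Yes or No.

Yes

Converting the expression P to a DFA (subset construction, then merging equivalent states) gives the minimal DFA with states {p0, p1, p2, p3}, start state p0, accepting states {p0, p2, p3} and transitions p0: a→p1, b→p2; p1: a→p1, b→p1; p2: a→p1, b→p3; p3: a→p1, b→p1.
Converting the expression Q to a DFA (subset construction, then merging equivalent states) gives the minimal DFA with states {q0, q1, q2, q3, q4, q5}, start state q0, accepting states {q0, q1, q2, q4} and transitions q0: a→q1, b→q1; q1: a→q2, b→q1; q2: a→q3, b→q4; q3: a→q3, b→q3; q4: a→q5, b→q4; q5: a→q3, b→q4.
Exploring the product automaton P × Q from the start pair (p0, q0), following both machines on each input symbol, reaches 8 state pairs: (p0, q0), (p1, q1), (p2, q1), (p1, q2), (p3, q1), (p1, q3), (p1, q4), (p1, q5).
P accepts in {p0, p2, p3} and Q accepts in {q0, q1, q2, q4}. The reachable pairs whose P-component is accepting are (p0, q0), (p2, q1), (p3, q1); in each of them the Q-component is accepting too, so the product for L(P) \ L(Q) (P-component accepting, Q-component rejecting) has no reachable accepting pair and the difference is empty.
Hence every string in L(P) is also in L(Q).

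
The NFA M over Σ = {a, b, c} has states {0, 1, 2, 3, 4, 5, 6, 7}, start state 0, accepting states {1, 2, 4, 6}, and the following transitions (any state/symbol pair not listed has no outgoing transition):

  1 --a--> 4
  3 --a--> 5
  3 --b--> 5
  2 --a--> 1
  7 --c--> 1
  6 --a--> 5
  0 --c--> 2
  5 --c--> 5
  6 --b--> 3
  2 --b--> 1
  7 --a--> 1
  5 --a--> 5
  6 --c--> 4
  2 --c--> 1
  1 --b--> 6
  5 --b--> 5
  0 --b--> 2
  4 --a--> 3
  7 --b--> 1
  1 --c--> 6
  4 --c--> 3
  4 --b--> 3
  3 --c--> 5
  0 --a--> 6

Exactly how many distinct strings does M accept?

40

The useful subgraph on states {0, 1, 2, 4, 6} is acyclic, so L(M) is finite; the longest accepting path visits 5 useful states, giving maximum string length 4.
Counting accepting paths from 0 by length: 3 of length 1, 7 of length 2, 18 of length 3, 12 of length 4. Total 40.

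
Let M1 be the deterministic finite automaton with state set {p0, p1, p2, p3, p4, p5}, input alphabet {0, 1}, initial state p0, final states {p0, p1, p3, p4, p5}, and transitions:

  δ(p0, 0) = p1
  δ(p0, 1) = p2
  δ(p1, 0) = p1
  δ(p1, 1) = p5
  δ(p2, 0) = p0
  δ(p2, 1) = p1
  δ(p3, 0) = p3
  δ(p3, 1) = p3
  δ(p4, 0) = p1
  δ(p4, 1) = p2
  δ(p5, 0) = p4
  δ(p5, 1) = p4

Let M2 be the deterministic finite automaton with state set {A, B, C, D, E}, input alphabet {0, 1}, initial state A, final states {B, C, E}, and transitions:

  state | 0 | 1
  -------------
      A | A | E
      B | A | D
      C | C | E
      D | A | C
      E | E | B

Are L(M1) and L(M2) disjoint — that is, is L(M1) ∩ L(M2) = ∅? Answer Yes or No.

No

The string 01 is accepted by both M1 and M2.
Hence L(M1) ∩ L(M2) ≠ ∅.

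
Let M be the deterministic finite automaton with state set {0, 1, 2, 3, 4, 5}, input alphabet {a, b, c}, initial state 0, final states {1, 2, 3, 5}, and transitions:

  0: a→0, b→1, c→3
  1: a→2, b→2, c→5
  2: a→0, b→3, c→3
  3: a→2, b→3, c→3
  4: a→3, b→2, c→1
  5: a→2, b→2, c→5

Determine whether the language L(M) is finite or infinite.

State 0 is reachable from the start and can reach an accepting state, and it lies on the cycle 0 → 0.
Traversing that cycle any number of times yields accepted strings of unbounded length, so the language is infinite.

infinite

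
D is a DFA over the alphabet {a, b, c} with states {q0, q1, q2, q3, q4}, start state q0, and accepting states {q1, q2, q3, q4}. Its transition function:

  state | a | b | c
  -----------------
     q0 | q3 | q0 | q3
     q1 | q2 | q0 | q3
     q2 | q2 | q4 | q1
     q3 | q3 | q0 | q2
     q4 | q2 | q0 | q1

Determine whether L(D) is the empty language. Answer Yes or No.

The string a is accepted: the run q0 → q3 ends in the accepting state q3.
Since at least one string is accepted, L(D) is not empty.

No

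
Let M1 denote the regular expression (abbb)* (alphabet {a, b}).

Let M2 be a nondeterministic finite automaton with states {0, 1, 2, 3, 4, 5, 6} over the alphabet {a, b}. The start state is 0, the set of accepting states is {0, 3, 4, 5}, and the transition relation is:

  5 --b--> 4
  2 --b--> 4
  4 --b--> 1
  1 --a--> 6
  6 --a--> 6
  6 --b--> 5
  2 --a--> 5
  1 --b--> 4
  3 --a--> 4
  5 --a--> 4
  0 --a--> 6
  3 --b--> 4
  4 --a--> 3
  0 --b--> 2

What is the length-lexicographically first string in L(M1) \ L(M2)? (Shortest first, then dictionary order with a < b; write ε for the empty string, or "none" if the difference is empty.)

abbb

The string abbb is accepted by M1 but not by M2.
No shorter string lies in the difference, and abbb is the lexicographically first length-4 string in L(M1) \ L(M2).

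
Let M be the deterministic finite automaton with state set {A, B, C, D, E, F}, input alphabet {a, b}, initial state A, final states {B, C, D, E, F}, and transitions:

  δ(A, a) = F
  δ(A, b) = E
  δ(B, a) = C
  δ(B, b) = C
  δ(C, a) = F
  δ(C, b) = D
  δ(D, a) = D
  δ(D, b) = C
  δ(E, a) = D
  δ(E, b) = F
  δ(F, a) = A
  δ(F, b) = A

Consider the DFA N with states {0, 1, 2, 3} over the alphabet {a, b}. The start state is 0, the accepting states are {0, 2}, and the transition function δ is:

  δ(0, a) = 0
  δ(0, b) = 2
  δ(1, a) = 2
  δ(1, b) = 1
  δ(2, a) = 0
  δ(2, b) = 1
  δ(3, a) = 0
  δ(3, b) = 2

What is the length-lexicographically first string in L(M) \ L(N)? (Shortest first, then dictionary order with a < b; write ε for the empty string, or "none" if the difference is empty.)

bb

The string bb is accepted by M but not by N.
No shorter string lies in the difference, and bb is the lexicographically first length-2 string in L(M) \ L(N).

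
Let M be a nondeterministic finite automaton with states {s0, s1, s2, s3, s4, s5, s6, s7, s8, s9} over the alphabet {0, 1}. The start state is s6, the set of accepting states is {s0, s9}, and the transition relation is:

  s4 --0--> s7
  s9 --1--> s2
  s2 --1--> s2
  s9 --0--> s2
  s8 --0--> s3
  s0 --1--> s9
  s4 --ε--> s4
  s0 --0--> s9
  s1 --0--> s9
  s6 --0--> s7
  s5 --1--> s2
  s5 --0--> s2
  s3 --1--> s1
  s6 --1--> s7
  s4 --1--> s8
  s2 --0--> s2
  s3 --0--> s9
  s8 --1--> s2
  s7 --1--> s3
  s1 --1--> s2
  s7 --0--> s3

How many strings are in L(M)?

8

The useful subgraph on states {s1, s3, s6, s7, s9} is acyclic, so L(M) is finite; the longest accepting path visits 5 useful states, giving maximum string length 4.
Counting accepting paths from s6 by length: 4 of length 3, 4 of length 4. Total 8.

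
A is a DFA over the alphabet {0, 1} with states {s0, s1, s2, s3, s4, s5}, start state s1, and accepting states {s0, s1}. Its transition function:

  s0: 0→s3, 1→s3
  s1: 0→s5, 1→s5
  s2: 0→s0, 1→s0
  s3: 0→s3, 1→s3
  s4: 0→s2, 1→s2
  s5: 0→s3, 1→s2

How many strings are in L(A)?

The useful subgraph on states {s0, s1, s2, s5} is acyclic, so L(A) is finite; the longest accepting path visits 4 useful states, giving maximum string length 3.
Counting accepting paths from s1 by length: 1 of length 0, 4 of length 3. Total 5.

5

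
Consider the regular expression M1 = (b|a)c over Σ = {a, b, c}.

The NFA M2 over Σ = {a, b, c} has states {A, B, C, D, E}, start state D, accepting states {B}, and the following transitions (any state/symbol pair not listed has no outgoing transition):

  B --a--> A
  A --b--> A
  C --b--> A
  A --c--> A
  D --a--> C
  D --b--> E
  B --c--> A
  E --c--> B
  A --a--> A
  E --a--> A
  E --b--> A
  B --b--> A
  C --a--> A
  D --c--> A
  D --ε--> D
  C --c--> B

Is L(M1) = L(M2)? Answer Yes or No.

Yes

Converting the expression M1 to a DFA (subset construction, then merging equivalent states) gives the minimal DFA with states {r0, r1, r2, r3}, start state r0, accepting states {r3} and transitions r0: a→r1, b→r1, c→r2; r1: a→r2, b→r2, c→r3; r2: a→r2, b→r2, c→r2; r3: a→r2, b→r2, c→r2.
Exploring the product automaton M1 × M2 from the start pair (r0, D), following both machines on each input symbol, reaches 5 state pairs: (r0, D), (r1, C), (r1, E), (r2, A), (r3, B).
M1 accepts in {r3} and M2 accepts in {B}. In every reachable pair the two components are either both accepting — (r3, B) — or both non-accepting, so no string is accepted by exactly one of the machines: L(M1) \ L(M2) and L(M2) \ L(M1) are both empty.
Hence every string is accepted by M1 iff it is accepted by M2, and the two languages coincide.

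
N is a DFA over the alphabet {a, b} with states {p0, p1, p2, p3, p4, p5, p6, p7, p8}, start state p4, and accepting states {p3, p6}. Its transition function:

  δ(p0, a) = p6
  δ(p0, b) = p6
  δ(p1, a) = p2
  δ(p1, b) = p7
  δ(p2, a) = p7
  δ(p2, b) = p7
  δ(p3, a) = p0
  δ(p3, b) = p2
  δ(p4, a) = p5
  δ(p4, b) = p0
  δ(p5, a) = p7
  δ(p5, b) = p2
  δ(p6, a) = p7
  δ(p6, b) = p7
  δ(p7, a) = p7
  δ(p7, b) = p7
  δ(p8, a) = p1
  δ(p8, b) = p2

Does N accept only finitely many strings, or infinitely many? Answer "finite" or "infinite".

The useful states (reachable from p4 and able to reach an accepting state) are {p0, p4, p6}.
Restricted to these states the transition graph has no cycle, so every accepting path has bounded length and L is finite.

finite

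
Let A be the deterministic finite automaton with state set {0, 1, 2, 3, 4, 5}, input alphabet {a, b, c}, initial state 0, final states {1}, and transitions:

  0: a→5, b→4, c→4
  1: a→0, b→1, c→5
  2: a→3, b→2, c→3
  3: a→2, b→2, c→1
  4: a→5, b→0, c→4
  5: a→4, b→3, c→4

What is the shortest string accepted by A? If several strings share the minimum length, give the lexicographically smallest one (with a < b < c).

A breadth-first search from 0 reaches an accepting state first via the path 0 → 5 → 3 → 1 on input abc.
No string of length < 3 is accepted (BFS exhausts all shorter strings without reaching an accepting state), and abc is the lexicographically least accepting string of length 3.

abc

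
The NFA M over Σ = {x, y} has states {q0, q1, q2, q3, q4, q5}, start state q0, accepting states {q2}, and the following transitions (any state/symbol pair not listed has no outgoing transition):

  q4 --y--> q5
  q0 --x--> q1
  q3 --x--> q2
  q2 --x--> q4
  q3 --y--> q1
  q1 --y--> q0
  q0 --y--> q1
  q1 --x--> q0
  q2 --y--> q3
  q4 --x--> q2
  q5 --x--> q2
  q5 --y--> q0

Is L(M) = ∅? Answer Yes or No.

Yes

The states reachable from the start state are {q0, q1}.
None of the accepting states {q2} is reachable, so no string is accepted and L(M) = ∅.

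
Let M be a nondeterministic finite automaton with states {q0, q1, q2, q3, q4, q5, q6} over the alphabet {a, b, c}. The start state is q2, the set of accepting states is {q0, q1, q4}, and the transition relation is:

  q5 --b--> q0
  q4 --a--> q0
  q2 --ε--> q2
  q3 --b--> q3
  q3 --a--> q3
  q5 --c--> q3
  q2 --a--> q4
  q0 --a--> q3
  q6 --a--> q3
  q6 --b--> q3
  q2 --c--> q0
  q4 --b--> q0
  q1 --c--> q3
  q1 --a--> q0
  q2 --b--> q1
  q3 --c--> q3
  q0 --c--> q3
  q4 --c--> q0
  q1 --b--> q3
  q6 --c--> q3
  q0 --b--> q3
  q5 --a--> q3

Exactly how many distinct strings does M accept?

The useful subgraph on states {q0, q1, q2, q4} is acyclic, so L(M) is finite; the longest accepting path visits 3 useful states, giving maximum string length 2.
Counting accepting paths from q2 by length: 3 of length 1, 4 of length 2. Total 7.

7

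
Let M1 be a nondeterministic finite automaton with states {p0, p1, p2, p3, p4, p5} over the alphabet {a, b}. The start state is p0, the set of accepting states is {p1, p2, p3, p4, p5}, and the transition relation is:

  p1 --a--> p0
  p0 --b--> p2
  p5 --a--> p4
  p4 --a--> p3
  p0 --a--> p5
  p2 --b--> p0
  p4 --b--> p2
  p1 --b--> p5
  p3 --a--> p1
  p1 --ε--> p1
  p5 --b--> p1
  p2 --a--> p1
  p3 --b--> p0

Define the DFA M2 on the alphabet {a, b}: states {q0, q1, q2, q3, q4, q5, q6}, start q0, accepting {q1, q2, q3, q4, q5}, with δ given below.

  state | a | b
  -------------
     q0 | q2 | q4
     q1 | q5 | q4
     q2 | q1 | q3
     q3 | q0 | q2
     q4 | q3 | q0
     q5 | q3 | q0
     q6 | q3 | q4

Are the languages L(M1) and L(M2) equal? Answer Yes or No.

Exploring the product automaton M1 × M2 from the start pair (p0, q0), following both machines on each input symbol, reaches 6 state pairs: (p0, q0), (p5, q2), (p2, q4), (p4, q1), (p1, q3), (p3, q5).
M1 accepts in {p1, p2, p3, p4, p5} and M2 accepts in {q1, q2, q3, q4, q5}. In every reachable pair the two components are either both accepting — (p5, q2), (p2, q4), (p4, q1), (p1, q3), (p3, q5) — or both non-accepting, so no string is accepted by exactly one of the machines: L(M1) \ L(M2) and L(M2) \ L(M1) are both empty.
Hence every string is accepted by M1 iff it is accepted by M2, and the two languages coincide.

Yes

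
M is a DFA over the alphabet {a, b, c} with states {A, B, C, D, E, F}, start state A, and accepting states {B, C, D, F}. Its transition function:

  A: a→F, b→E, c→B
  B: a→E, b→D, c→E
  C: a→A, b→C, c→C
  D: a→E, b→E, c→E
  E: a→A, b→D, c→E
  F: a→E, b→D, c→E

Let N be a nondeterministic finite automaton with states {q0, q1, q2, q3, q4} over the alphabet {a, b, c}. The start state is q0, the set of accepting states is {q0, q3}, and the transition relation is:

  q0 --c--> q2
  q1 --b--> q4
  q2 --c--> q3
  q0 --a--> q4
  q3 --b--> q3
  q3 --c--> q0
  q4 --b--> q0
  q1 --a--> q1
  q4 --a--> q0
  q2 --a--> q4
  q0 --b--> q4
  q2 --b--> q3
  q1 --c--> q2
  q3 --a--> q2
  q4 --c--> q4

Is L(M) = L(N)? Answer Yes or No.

No

The string a is accepted by M but rejected by N.
So L(M) ≠ L(N).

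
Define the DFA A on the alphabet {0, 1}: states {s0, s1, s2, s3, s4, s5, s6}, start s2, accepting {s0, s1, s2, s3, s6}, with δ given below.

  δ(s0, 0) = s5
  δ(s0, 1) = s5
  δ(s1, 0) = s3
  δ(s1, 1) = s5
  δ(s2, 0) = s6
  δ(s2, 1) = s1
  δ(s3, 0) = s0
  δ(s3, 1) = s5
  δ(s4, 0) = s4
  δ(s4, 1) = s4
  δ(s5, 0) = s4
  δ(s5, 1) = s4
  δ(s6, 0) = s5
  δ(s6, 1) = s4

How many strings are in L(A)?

The useful subgraph on states {s0, s1, s2, s3, s6} is acyclic, so L(A) is finite; the longest accepting path visits 4 useful states, giving maximum string length 3.
Counting accepting paths from s2 by length: 1 of length 0, 2 of length 1, 1 of length 2, 1 of length 3. Total 5.

5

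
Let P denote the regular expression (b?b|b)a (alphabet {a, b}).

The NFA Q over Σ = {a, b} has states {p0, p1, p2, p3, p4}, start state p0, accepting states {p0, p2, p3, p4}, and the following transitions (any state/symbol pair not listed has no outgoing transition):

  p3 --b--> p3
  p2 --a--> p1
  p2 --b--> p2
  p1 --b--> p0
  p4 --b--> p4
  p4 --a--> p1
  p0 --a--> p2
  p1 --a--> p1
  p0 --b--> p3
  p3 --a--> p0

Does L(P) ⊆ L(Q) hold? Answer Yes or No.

Converting the expression P to a DFA (subset construction, then merging equivalent states) gives the minimal DFA with states {r0, r1, r2, r3, r4}, start state r0, accepting states {r3} and transitions r0: a→r1, b→r2; r1: a→r1, b→r1; r2: a→r3, b→r4; r3: a→r1, b→r1; r4: a→r3, b→r1.
Exploring the product automaton P × Q from the start pair (r0, p0), following both machines on each input symbol, reaches 8 state pairs: (r0, p0), (r1, p2), (r2, p3), (r1, p1), (r3, p0), (r4, p3), (r1, p0), (r1, p3).
P accepts in {r3} and Q accepts in {p0, p2, p3, p4}. The reachable pairs whose P-component is accepting are (r3, p0); in each of them the Q-component is accepting too, so the product for L(P) \ L(Q) (P-component accepting, Q-component rejecting) has no reachable accepting pair and the difference is empty.
Hence every string in L(P) is also in L(Q).

Yes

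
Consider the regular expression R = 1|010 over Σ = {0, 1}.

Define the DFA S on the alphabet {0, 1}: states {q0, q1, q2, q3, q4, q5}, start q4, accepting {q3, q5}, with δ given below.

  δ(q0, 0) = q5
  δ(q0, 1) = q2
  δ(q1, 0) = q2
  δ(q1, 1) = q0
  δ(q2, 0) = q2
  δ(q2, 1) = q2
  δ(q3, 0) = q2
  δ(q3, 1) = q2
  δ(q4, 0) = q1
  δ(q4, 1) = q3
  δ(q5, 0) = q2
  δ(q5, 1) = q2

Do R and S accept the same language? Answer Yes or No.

Converting the expression R to a DFA (subset construction, then merging equivalent states) gives the minimal DFA with states {r0, r1, r2, r3, r4}, start state r0, accepting states {r2} and transitions r0: 0→r1, 1→r2; r1: 0→r3, 1→r4; r2: 0→r3, 1→r3; r3: 0→r3, 1→r3; r4: 0→r2, 1→r3.
Exploring the product automaton R × S from the start pair (r0, q4), following both machines on each input symbol, reaches 6 state pairs: (r0, q4), (r1, q1), (r2, q3), (r3, q2), (r4, q0), (r2, q5).
R accepts in {r2} and S accepts in {q3, q5}. In every reachable pair the two components are either both accepting — (r2, q3), (r2, q5) — or both non-accepting, so no string is accepted by exactly one of the machines: L(R) \ L(S) and L(S) \ L(R) are both empty.
Hence every string is accepted by R iff it is accepted by S, and the two languages coincide.

Yes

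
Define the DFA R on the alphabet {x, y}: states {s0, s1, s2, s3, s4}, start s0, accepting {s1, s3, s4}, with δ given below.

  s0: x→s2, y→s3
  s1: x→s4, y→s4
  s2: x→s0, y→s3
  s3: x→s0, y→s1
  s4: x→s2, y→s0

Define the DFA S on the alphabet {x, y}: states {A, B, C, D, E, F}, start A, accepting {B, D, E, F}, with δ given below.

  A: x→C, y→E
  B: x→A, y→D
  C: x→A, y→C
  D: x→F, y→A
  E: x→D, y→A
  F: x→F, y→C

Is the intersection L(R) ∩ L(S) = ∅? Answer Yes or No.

No

The string y is accepted by both R and S.
Hence L(R) ∩ L(S) ≠ ∅.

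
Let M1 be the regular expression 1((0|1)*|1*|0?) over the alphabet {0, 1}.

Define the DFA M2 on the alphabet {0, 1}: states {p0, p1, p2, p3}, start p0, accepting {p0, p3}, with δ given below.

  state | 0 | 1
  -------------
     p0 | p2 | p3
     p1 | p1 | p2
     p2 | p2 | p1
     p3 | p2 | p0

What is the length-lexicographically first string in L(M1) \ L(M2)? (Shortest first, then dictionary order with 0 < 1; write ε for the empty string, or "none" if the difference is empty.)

The string 10 is accepted by M1 but not by M2.
No shorter string lies in the difference, and 10 is the lexicographically first length-2 string in L(M1) \ L(M2).

10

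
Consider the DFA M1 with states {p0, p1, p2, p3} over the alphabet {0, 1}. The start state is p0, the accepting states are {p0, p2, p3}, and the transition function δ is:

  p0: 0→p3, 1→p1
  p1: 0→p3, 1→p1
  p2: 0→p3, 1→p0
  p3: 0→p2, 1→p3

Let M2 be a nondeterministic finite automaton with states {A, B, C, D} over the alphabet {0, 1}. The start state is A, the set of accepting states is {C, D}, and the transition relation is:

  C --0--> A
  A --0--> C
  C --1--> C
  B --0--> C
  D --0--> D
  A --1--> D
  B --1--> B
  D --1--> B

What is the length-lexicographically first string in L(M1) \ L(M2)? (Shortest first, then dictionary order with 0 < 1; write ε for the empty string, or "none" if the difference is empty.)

The empty string ε is accepted by M1 but not by M2.
Since ε is the unique shortest string, it is the required witness.

ε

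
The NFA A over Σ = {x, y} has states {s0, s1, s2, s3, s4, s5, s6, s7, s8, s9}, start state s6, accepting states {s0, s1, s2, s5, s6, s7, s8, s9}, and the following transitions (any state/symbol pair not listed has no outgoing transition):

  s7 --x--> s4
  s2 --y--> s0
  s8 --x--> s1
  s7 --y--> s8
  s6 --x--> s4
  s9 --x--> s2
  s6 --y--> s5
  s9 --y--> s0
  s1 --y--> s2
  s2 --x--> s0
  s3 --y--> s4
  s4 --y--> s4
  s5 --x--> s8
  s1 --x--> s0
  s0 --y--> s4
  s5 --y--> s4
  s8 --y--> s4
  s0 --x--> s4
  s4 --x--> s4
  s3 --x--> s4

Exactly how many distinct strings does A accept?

The useful subgraph on states {s0, s1, s2, s5, s6, s8} is acyclic, so L(A) is finite; the longest accepting path visits 6 useful states, giving maximum string length 5.
Counting accepting paths from s6 by length: 1 of length 0, 1 of length 1, 1 of length 2, 1 of length 3, 2 of length 4, 2 of length 5. Total 8.

8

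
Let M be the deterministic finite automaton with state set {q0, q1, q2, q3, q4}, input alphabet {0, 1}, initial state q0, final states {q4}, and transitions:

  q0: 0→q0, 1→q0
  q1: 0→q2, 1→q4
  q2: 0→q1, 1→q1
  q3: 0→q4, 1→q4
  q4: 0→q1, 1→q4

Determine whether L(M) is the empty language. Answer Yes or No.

The states reachable from the start state are {q0}.
None of the accepting states {q4} is reachable, so no string is accepted and L(M) = ∅.

Yes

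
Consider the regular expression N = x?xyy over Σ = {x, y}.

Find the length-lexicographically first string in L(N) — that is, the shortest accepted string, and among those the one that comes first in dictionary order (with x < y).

By inspection of the expression, no string of length less than 3 matches, and xyy is the lexicographically first match of length 3.

xyy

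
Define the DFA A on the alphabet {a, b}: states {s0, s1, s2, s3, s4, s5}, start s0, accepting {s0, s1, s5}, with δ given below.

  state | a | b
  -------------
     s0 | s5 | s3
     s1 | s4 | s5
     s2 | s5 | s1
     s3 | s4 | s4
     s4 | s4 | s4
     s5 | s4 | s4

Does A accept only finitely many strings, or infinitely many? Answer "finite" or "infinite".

The useful states (reachable from s0 and able to reach an accepting state) are {s0, s5}.
Restricted to these states the transition graph has no cycle, so every accepting path has bounded length and L is finite.

finite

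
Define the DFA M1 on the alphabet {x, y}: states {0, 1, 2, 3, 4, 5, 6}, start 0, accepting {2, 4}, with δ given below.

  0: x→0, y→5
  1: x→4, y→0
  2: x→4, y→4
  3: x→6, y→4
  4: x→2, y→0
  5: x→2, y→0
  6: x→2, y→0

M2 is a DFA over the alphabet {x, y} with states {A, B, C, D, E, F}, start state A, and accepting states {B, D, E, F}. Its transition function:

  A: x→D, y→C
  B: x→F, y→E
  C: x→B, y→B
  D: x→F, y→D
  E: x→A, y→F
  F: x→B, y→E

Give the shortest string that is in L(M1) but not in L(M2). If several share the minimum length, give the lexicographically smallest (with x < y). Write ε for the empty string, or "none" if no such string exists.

The string xxyx is accepted by M1 but not by M2.
No shorter string lies in the difference, and xxyx is the lexicographically first length-4 string in L(M1) \ L(M2).

xxyx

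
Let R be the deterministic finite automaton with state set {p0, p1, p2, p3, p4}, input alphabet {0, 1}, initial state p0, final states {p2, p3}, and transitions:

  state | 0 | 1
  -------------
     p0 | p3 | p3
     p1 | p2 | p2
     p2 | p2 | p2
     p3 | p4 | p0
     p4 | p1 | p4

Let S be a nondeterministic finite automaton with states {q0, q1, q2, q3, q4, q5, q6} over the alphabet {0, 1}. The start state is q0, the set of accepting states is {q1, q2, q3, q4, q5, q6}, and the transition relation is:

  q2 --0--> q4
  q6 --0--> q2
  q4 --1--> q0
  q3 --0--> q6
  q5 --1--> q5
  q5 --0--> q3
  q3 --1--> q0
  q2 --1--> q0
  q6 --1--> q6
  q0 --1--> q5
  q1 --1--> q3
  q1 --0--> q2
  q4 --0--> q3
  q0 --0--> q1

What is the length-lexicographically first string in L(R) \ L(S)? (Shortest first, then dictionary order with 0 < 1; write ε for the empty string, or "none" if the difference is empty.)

011

The string 011 is accepted by R but not by S.
No shorter string lies in the difference, and 011 is the lexicographically first length-3 string in L(R) \ L(S).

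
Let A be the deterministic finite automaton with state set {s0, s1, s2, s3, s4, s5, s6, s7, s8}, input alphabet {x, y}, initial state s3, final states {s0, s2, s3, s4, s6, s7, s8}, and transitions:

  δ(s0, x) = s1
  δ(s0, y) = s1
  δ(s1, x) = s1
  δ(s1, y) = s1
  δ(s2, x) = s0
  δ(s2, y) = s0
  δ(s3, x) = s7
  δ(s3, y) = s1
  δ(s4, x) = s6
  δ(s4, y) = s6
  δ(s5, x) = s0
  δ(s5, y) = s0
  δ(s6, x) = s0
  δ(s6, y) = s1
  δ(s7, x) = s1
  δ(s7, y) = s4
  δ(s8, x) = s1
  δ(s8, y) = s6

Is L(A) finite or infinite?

The useful states (reachable from s3 and able to reach an accepting state) are {s0, s3, s4, s6, s7}.
Restricted to these states the transition graph has no cycle, so every accepting path has bounded length and L is finite.

finite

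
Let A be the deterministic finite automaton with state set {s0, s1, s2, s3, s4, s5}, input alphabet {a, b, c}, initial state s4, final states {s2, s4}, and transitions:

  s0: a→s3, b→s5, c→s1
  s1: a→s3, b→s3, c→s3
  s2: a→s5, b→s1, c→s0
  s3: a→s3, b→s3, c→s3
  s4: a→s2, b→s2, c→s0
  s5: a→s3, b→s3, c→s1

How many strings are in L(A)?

3

The useful subgraph on states {s2, s4} is acyclic, so L(A) is finite; the longest accepting path visits 2 useful states, giving maximum string length 1.
Counting accepting paths from s4 by length: 1 of length 0, 2 of length 1. Total 3.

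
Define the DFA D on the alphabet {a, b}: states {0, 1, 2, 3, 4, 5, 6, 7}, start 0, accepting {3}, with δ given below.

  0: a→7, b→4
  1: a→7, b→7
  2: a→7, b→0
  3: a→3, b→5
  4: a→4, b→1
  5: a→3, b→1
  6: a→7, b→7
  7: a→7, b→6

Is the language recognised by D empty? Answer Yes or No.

The states reachable from the start state are {0, 1, 4, 6, 7}.
None of the accepting states {3} is reachable, so no string is accepted and L(D) = ∅.

Yes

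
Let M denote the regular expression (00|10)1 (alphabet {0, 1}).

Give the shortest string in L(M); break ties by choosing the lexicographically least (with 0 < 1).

001

By inspection of the expression, no string of length less than 3 matches, and 001 is the lexicographically first match of length 3.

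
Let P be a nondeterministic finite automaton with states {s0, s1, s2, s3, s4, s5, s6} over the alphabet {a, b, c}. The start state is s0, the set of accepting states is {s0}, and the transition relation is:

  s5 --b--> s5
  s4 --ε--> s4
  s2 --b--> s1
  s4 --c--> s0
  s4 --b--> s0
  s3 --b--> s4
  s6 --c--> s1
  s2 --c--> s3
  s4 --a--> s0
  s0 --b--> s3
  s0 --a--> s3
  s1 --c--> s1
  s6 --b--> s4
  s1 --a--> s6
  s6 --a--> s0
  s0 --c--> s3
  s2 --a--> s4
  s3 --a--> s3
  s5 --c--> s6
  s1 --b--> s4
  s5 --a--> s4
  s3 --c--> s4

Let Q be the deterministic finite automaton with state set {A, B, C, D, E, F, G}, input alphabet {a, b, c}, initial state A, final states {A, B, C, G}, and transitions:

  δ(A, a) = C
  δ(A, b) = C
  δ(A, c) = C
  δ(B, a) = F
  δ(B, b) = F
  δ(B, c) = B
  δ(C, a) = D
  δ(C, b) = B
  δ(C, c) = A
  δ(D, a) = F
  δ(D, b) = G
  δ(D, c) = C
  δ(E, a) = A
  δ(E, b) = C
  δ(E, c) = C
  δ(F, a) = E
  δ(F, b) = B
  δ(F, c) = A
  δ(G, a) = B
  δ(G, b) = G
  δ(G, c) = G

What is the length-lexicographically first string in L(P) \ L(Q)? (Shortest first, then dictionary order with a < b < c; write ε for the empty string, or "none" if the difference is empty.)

aba

The string aba is accepted by P but not by Q.
No shorter string lies in the difference, and aba is the lexicographically first length-3 string in L(P) \ L(Q).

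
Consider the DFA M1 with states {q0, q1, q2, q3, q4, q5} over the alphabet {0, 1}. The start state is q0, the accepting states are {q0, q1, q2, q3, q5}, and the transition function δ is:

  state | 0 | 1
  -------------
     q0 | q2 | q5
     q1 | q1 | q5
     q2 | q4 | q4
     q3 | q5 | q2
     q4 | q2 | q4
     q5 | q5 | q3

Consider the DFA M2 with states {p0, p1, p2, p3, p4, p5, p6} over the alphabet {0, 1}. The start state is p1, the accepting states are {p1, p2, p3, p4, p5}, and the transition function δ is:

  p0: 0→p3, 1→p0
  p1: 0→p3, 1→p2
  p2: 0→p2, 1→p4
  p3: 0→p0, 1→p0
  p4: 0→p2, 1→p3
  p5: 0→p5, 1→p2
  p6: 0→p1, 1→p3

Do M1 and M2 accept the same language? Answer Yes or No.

Yes

Exploring the product automaton M1 × M2 from the start pair (q0, p1), following both machines on each input symbol, reaches 5 state pairs: (q0, p1), (q2, p3), (q5, p2), (q4, p0), (q3, p4).
M1 accepts in {q0, q1, q2, q3, q5} and M2 accepts in {p1, p2, p3, p4, p5}. In every reachable pair the two components are either both accepting — (q0, p1), (q2, p3), (q5, p2), (q3, p4) — or both non-accepting, so no string is accepted by exactly one of the machines: L(M1) \ L(M2) and L(M2) \ L(M1) are both empty.
Hence every string is accepted by M1 iff it is accepted by M2, and the two languages coincide.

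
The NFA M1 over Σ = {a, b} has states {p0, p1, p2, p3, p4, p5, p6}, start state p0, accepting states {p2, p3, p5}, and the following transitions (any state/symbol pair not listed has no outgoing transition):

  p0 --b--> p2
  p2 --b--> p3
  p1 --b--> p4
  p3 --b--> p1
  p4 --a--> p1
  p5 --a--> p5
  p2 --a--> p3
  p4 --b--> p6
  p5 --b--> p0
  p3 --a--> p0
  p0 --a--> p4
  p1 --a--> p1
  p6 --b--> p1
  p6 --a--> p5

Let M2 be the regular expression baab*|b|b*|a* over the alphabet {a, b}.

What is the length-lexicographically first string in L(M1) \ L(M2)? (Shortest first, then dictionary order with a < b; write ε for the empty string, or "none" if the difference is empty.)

ba

The string ba is accepted by M1 but not by M2.
No shorter string lies in the difference, and ba is the lexicographically first length-2 string in L(M1) \ L(M2).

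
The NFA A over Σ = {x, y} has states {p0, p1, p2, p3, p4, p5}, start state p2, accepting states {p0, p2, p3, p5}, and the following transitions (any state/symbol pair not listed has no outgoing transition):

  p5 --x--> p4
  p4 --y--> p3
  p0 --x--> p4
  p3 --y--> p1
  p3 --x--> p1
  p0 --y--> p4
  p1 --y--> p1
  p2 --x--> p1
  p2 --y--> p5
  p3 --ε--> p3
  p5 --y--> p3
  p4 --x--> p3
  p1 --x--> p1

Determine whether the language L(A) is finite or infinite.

The useful states (reachable from p2 and able to reach an accepting state) are {p2, p3, p4, p5}.
Restricted to these states the transition graph has no cycle, so every accepting path has bounded length and L is finite.

finite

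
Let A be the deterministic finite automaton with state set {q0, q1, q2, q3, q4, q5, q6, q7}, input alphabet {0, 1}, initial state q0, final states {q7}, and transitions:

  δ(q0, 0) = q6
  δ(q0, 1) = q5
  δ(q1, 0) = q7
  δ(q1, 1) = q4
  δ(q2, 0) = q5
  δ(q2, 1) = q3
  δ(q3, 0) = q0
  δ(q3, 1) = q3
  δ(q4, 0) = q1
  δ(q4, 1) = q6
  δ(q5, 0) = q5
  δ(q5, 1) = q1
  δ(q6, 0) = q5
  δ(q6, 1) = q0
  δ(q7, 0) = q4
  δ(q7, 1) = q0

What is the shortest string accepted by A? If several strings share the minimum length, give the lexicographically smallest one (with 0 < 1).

110

A breadth-first search from q0 reaches an accepting state first via the path q0 → q5 → q1 → q7 on input 110.
No string of length < 3 is accepted (BFS exhausts all shorter strings without reaching an accepting state), and 110 is the lexicographically least accepting string of length 3.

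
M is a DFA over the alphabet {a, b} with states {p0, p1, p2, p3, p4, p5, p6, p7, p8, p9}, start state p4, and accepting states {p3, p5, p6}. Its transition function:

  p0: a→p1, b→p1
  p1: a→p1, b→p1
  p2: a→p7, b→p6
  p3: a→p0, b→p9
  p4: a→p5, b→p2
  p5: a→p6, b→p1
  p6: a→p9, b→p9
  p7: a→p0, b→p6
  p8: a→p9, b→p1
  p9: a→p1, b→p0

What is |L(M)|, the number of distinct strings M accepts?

The useful subgraph on states {p2, p4, p5, p6, p7} is acyclic, so L(M) is finite; the longest accepting path visits 4 useful states, giving maximum string length 3.
Counting accepting paths from p4 by length: 1 of length 1, 2 of length 2, 1 of length 3. Total 4.

4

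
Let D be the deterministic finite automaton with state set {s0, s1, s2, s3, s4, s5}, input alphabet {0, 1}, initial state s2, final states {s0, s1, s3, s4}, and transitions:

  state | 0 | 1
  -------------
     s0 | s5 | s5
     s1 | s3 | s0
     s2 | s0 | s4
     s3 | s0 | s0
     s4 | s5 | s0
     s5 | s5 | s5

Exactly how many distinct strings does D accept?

The useful subgraph on states {s0, s2, s4} is acyclic, so L(D) is finite; the longest accepting path visits 3 useful states, giving maximum string length 2.
Counting accepting paths from s2 by length: 2 of length 1, 1 of length 2. Total 3.

3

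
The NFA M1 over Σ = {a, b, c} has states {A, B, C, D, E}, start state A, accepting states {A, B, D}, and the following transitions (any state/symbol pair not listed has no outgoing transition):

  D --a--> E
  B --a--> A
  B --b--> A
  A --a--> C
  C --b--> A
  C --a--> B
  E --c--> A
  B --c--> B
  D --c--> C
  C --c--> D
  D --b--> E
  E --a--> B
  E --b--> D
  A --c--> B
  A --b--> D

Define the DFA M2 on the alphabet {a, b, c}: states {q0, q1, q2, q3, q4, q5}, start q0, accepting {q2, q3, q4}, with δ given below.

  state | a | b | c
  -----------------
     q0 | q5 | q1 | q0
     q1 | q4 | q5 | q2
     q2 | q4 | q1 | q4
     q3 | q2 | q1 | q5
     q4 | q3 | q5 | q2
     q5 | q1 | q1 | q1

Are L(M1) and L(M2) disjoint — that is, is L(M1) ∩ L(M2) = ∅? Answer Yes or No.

No

The string aaa is accepted by both M1 and M2.
Hence L(M1) ∩ L(M2) ≠ ∅.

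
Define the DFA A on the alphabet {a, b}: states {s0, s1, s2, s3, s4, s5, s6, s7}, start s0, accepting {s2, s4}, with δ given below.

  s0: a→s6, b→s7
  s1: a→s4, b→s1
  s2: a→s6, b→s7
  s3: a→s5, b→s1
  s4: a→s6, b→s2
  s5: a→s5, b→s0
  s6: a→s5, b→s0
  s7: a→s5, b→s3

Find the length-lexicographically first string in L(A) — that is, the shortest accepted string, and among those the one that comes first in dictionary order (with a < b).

bbba

A breadth-first search from s0 reaches an accepting state first via the path s0 → s7 → s3 → s1 → s4 on input bbba.
No string of length < 4 is accepted (BFS exhausts all shorter strings without reaching an accepting state), and bbba is the lexicographically least accepting string of length 4.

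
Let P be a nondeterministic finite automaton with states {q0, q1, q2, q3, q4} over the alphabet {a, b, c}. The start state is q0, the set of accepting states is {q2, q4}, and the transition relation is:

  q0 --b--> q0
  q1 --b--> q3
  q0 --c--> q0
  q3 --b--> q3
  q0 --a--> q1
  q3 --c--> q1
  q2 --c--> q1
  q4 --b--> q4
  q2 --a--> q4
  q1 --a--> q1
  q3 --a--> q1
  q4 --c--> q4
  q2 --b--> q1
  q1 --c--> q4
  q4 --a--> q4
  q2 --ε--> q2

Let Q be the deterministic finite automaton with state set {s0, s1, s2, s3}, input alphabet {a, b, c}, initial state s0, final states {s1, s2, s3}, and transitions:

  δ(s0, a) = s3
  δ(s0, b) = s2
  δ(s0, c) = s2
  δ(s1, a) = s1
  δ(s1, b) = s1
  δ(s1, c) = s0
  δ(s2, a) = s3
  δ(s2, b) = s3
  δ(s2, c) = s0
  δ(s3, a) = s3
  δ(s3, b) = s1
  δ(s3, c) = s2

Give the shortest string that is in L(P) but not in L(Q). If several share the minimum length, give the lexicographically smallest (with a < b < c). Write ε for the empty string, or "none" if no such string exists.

The string acc is accepted by P but not by Q.
No shorter string lies in the difference, and acc is the lexicographically first length-3 string in L(P) \ L(Q).

acc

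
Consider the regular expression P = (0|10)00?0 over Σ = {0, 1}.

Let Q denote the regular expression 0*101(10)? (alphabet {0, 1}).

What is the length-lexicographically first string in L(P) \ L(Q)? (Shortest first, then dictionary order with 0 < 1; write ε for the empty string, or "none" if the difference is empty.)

000

The string 000 is accepted by P but not by Q.
No shorter string lies in the difference, and 000 is the lexicographically first length-3 string in L(P) \ L(Q).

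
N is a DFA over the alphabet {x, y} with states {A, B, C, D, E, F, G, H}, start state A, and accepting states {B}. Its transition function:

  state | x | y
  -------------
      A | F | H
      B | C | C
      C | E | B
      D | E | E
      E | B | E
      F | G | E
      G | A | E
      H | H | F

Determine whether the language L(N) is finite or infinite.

State B is reachable from the start and can reach an accepting state, and it lies on the cycle B → C → B.
Traversing that cycle any number of times yields accepted strings of unbounded length, so the language is infinite.

infinite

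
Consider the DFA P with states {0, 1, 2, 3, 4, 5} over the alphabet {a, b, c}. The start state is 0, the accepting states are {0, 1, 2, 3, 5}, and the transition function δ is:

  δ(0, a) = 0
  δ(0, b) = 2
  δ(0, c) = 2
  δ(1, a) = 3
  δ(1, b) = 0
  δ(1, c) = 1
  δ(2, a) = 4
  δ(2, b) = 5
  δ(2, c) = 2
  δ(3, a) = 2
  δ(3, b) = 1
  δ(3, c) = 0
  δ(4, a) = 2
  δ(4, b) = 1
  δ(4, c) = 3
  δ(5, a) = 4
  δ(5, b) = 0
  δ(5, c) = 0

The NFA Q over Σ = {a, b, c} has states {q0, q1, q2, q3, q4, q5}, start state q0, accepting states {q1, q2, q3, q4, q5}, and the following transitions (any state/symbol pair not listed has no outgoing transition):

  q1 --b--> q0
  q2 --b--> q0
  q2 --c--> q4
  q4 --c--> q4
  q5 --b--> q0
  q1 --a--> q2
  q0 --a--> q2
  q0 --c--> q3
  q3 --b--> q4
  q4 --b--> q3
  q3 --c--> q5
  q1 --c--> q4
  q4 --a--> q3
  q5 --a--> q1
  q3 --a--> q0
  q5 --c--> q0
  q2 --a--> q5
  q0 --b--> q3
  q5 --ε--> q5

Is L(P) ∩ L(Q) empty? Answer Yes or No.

The string a is accepted by both P and Q.
Hence L(P) ∩ L(Q) ≠ ∅.

No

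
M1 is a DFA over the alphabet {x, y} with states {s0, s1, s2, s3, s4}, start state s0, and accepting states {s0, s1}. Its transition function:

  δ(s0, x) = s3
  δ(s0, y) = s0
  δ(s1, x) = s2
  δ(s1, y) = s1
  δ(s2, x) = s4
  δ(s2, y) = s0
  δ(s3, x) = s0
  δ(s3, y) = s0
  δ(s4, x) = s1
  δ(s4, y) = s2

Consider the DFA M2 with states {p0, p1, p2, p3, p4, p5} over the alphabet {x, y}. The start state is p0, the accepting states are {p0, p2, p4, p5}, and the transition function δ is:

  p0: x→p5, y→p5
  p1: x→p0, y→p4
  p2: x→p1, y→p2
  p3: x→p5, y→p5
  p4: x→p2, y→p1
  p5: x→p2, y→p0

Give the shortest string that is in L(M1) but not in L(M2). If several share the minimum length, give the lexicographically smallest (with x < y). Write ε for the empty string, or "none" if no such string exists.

yxx

The string yxx is accepted by M1 but not by M2.
No shorter string lies in the difference, and yxx is the lexicographically first length-3 string in L(M1) \ L(M2).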